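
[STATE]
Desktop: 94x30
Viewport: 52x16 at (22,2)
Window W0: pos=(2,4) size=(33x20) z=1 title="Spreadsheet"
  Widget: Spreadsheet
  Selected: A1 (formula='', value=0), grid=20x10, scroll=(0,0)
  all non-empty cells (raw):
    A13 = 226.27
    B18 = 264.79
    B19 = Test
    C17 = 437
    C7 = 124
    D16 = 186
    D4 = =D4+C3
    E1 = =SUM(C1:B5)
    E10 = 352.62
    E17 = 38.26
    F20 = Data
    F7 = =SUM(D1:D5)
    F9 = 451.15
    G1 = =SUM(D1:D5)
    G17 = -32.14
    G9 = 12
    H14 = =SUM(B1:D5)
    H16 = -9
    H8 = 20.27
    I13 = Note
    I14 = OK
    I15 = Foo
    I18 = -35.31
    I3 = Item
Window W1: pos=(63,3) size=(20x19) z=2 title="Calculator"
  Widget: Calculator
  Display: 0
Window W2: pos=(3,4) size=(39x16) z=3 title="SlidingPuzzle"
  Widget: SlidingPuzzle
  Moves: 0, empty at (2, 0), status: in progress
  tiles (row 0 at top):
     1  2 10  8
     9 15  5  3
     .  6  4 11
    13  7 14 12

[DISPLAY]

                                                    
                                         ┏━━━━━━━━━━
━━━━━━━━━━━━━━━━━━━┓                     ┃ Calculato
                   ┃                     ┠──────────
───────────────────┨                     ┃          
──┐                ┃                     ┃┌───┬───┬─
8 │                ┃                     ┃│ 7 │ 8 │ 
──┤                ┃                     ┃├───┼───┼─
3 │                ┃                     ┃│ 4 │ 5 │ 
──┤                ┃                     ┃├───┼───┼─
1 │                ┃                     ┃│ 1 │ 2 │ 
──┤                ┃                     ┃├───┼───┼─
2 │                ┃                     ┃│ 0 │ . │ 
──┘                ┃                     ┃├───┼───┼─
                   ┃                     ┃│ C │ MC│ 
                   ┃                     ┃└───┴───┴─


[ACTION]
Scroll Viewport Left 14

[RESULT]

                                                    
                                                    
━━━━━━━━━━━━━━━━━━━━━━━━━━━━━━━━━┓                  
dingPuzzle                       ┃                  
─────────────────────────────────┨                  
─┬────┬────┬────┐                ┃                  
 │  2 │ 10 │  8 │                ┃                  
─┼────┼────┼────┤                ┃                  
 │ 15 │  5 │  3 │                ┃                  
─┼────┼────┼────┤                ┃                  
 │  6 │  4 │ 11 │                ┃                  
─┼────┼────┼────┤                ┃                  
 │  7 │ 14 │ 12 │                ┃                  
─┴────┴────┴────┘                ┃                  
s: 0                             ┃                  
                                 ┃                  


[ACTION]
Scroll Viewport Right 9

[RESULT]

                                                    
                                              ┏━━━━━
━━━━━━━━━━━━━━━━━━━━━━━━┓                     ┃ Calc
e                       ┃                     ┠─────
────────────────────────┨                     ┃     
──┬────┐                ┃                     ┃┌───┬
0 │  8 │                ┃                     ┃│ 7 │
──┼────┤                ┃                     ┃├───┼
5 │  3 │                ┃                     ┃│ 4 │
──┼────┤                ┃                     ┃├───┼
4 │ 11 │                ┃                     ┃│ 1 │
──┼────┤                ┃                     ┃├───┼
4 │ 12 │                ┃                     ┃│ 0 │
──┴────┘                ┃                     ┃├───┼
                        ┃                     ┃│ C │
                        ┃                     ┃└───┴


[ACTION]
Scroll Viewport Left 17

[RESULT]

                                                    
                                                    
  ┏┏━━━━━━━━━━━━━━━━━━━━━━━━━━━━━━━━━━━━━┓          
  ┃┃ SlidingPuzzle                       ┃          
  ┠┠─────────────────────────────────────┨          
  ┃┃┌────┬────┬────┬────┐                ┃          
  ┃┃│  1 │  2 │ 10 │  8 │                ┃          
  ┃┃├────┼────┼────┼────┤                ┃          
  ┃┃│  9 │ 15 │  5 │  3 │                ┃          
  ┃┃├────┼────┼────┼────┤                ┃          
  ┃┃│    │  6 │  4 │ 11 │                ┃          
  ┃┃├────┼────┼────┼────┤                ┃          
  ┃┃│ 13 │  7 │ 14 │ 12 │                ┃          
  ┃┃└────┴────┴────┴────┘                ┃          
  ┃┃Moves: 0                             ┃          
  ┃┃                                     ┃          


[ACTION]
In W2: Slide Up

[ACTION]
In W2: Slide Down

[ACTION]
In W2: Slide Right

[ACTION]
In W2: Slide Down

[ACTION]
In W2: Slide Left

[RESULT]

                                                    
                                                    
  ┏┏━━━━━━━━━━━━━━━━━━━━━━━━━━━━━━━━━━━━━┓          
  ┃┃ SlidingPuzzle                       ┃          
  ┠┠─────────────────────────────────────┨          
  ┃┃┌────┬────┬────┬────┐                ┃          
  ┃┃│  1 │  2 │ 10 │  8 │                ┃          
  ┃┃├────┼────┼────┼────┤                ┃          
  ┃┃│ 15 │    │  5 │  3 │                ┃          
  ┃┃├────┼────┼────┼────┤                ┃          
  ┃┃│  9 │  6 │  4 │ 11 │                ┃          
  ┃┃├────┼────┼────┼────┤                ┃          
  ┃┃│ 13 │  7 │ 14 │ 12 │                ┃          
  ┃┃└────┴────┴────┴────┘                ┃          
  ┃┃Moves: 4                             ┃          
  ┃┃                                     ┃          


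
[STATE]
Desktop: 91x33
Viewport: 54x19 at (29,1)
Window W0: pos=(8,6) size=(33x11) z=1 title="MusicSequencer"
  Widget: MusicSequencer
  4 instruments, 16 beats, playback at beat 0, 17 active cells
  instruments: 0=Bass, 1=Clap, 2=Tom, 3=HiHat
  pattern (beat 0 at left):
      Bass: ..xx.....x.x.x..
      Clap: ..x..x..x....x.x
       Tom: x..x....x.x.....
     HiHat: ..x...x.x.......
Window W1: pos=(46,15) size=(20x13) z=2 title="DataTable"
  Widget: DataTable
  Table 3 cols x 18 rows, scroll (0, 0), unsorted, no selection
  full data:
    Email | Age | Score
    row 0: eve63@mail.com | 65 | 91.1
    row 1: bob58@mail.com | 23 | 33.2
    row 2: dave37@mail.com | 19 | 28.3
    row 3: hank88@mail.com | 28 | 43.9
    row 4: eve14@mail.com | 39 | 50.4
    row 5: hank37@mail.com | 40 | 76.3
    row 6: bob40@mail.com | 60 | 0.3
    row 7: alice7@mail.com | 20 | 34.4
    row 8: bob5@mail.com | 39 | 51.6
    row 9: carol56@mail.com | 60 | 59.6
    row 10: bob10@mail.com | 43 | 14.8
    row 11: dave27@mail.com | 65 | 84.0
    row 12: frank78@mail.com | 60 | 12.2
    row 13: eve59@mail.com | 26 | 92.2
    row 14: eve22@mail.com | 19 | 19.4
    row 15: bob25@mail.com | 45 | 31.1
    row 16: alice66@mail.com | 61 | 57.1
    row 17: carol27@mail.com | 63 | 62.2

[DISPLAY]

                                                      
                                                      
                                                      
                                                      
                                                      
━━━━━━━━━━━┓                                          
           ┃                                          
───────────┨                                          
45         ┃                                          
··         ┃                                          
·█         ┃                                          
··         ┃                                          
··         ┃                                          
           ┃                                          
           ┃     ┏━━━━━━━━━━━━━━━━━━┓                 
━━━━━━━━━━━┛     ┃ DataTable        ┃                 
                 ┠──────────────────┨                 
                 ┃Email           │A┃                 
                 ┃────────────────┼─┃                 


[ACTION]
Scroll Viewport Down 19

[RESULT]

           ┃                                          
           ┃     ┏━━━━━━━━━━━━━━━━━━┓                 
━━━━━━━━━━━┛     ┃ DataTable        ┃                 
                 ┠──────────────────┨                 
                 ┃Email           │A┃                 
                 ┃────────────────┼─┃                 
                 ┃eve63@mail.com  │6┃                 
                 ┃bob58@mail.com  │2┃                 
                 ┃dave37@mail.com │1┃                 
                 ┃hank88@mail.com │2┃                 
                 ┃eve14@mail.com  │3┃                 
                 ┃hank37@mail.com │4┃                 
                 ┃bob40@mail.com  │6┃                 
                 ┗━━━━━━━━━━━━━━━━━━┛                 
                                                      
                                                      
                                                      
                                                      
                                                      


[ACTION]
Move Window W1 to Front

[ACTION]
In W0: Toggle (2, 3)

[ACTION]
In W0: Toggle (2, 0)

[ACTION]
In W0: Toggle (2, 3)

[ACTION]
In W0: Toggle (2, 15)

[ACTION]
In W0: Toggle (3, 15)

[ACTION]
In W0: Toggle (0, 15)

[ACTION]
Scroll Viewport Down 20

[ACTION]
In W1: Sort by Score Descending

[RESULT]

           ┃                                          
           ┃     ┏━━━━━━━━━━━━━━━━━━┓                 
━━━━━━━━━━━┛     ┃ DataTable        ┃                 
                 ┠──────────────────┨                 
                 ┃Email           │A┃                 
                 ┃────────────────┼─┃                 
                 ┃eve59@mail.com  │2┃                 
                 ┃eve63@mail.com  │6┃                 
                 ┃dave27@mail.com │6┃                 
                 ┃hank37@mail.com │4┃                 
                 ┃carol27@mail.com│6┃                 
                 ┃carol56@mail.com│6┃                 
                 ┃alice66@mail.com│6┃                 
                 ┗━━━━━━━━━━━━━━━━━━┛                 
                                                      
                                                      
                                                      
                                                      
                                                      


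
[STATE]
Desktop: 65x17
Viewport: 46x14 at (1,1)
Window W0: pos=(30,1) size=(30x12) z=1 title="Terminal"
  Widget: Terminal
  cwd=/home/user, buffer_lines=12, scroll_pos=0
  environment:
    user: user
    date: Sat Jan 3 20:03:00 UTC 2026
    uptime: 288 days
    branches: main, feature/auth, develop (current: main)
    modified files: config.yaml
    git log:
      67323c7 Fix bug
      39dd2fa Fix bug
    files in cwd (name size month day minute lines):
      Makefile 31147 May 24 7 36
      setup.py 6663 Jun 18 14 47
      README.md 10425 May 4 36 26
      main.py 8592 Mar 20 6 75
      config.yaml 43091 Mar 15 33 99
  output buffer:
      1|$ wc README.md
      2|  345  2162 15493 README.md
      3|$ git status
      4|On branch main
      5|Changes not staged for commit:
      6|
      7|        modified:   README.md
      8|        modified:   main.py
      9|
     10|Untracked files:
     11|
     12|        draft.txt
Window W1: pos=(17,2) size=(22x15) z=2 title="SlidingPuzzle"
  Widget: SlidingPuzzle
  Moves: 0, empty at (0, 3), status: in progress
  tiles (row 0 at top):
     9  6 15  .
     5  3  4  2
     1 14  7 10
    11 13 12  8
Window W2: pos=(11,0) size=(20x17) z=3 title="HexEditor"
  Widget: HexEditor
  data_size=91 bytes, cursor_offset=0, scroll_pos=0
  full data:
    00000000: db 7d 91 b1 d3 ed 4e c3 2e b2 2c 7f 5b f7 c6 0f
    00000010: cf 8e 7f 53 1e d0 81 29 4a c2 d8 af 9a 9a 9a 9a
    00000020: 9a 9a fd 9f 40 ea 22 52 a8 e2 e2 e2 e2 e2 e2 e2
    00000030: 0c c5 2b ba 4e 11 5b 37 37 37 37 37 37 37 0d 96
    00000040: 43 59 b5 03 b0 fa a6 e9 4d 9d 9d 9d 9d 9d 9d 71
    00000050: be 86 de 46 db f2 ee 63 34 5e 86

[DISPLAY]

          ┃ HexEditor        ┃━━━━━━━━━━━━━━━━
          ┠──────────────────┨━━━━━━━┓l       
          ┃00000000  DB 7d 91┃e      ┃────────
          ┃00000010  cf 8e 7f┃───────┨DME.md  
          ┃00000020  9a 9a fd┃──┬────┃162 1549
          ┃00000030  0c c5 2b┃5 │    ┃atus    
          ┃00000040  43 59 b5┃──┼────┃h main  
          ┃00000050  be 86 de┃4 │  2 ┃not stag
          ┃                  ┃──┼────┃        
          ┃                  ┃7 │ 10 ┃modified
          ┃                  ┃──┼────┃modified
          ┃                  ┃2 │  8 ┃━━━━━━━━
          ┃                  ┃──┴────┃        
          ┃                  ┃       ┃        


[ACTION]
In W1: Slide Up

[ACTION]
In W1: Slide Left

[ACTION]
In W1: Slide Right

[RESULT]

          ┃ HexEditor        ┃━━━━━━━━━━━━━━━━
          ┠──────────────────┨━━━━━━━┓l       
          ┃00000000  DB 7d 91┃e      ┃────────
          ┃00000010  cf 8e 7f┃───────┨DME.md  
          ┃00000020  9a 9a fd┃──┬────┃162 1549
          ┃00000030  0c c5 2b┃5 │  2 ┃atus    
          ┃00000040  43 59 b5┃──┼────┃h main  
          ┃00000050  be 86 de┃  │  4 ┃not stag
          ┃                  ┃──┼────┃        
          ┃                  ┃7 │ 10 ┃modified
          ┃                  ┃──┼────┃modified
          ┃                  ┃2 │  8 ┃━━━━━━━━
          ┃                  ┃──┴────┃        
          ┃                  ┃       ┃        


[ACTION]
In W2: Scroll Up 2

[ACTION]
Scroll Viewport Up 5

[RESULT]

          ┏━━━━━━━━━━━━━━━━━━┓                
          ┃ HexEditor        ┃━━━━━━━━━━━━━━━━
          ┠──────────────────┨━━━━━━━┓l       
          ┃00000000  DB 7d 91┃e      ┃────────
          ┃00000010  cf 8e 7f┃───────┨DME.md  
          ┃00000020  9a 9a fd┃──┬────┃162 1549
          ┃00000030  0c c5 2b┃5 │  2 ┃atus    
          ┃00000040  43 59 b5┃──┼────┃h main  
          ┃00000050  be 86 de┃  │  4 ┃not stag
          ┃                  ┃──┼────┃        
          ┃                  ┃7 │ 10 ┃modified
          ┃                  ┃──┼────┃modified
          ┃                  ┃2 │  8 ┃━━━━━━━━
          ┃                  ┃──┴────┃        


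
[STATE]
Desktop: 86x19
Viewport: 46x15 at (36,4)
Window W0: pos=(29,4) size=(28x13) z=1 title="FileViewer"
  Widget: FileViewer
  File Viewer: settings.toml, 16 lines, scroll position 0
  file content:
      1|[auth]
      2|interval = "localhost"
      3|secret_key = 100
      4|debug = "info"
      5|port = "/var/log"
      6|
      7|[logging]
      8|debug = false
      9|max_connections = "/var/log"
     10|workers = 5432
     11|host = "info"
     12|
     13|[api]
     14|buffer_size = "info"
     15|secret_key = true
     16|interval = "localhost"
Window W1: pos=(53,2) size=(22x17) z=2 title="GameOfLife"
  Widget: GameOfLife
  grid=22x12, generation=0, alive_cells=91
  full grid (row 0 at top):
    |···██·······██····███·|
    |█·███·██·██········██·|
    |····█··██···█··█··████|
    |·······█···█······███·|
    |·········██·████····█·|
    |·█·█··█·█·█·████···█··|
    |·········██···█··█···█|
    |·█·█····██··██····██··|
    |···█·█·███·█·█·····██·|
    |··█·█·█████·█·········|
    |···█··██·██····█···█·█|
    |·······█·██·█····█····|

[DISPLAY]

━━━━━━━━━━━━━━━━━┠────────────────────┨       
iewer            ┃Gen: 0              ┃       
─────────────────┃··██·······██····███┃       
                 ┃·███·██·██········██┃       
al = "localhost" ┃···█··██···█··█··███┃       
_key = 100       ┃······█···█······███┃       
= "info"         ┃········██·████····█┃       
 "/var/log"      ┃█·█··█·█·█·████···█·┃       
                 ┃········██···█··█···┃       
ng]              ┃█·█····██··██····██·┃       
= false          ┃··█·█·███·█·█·····██┃       
nnections = "/var┃·█·█·█████·█········┃       
━━━━━━━━━━━━━━━━━┃··█··██·██····█···█·┃       
                 ┃······█·██·█····█···┃       
                 ┗━━━━━━━━━━━━━━━━━━━━┛       


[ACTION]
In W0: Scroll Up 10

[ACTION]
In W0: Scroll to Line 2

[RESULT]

━━━━━━━━━━━━━━━━━┠────────────────────┨       
iewer            ┃Gen: 0              ┃       
─────────────────┃··██·······██····███┃       
al = "localhost" ┃·███·██·██········██┃       
_key = 100       ┃···█··██···█··█··███┃       
= "info"         ┃······█···█······███┃       
 "/var/log"      ┃········██·████····█┃       
                 ┃█·█··█·█·█·████···█·┃       
ng]              ┃········██···█··█···┃       
= false          ┃█·█····██··██····██·┃       
nnections = "/var┃··█·█·███·█·█·····██┃       
s = 5432         ┃·█·█·█████·█········┃       
━━━━━━━━━━━━━━━━━┃··█··██·██····█···█·┃       
                 ┃······█·██·█····█···┃       
                 ┗━━━━━━━━━━━━━━━━━━━━┛       


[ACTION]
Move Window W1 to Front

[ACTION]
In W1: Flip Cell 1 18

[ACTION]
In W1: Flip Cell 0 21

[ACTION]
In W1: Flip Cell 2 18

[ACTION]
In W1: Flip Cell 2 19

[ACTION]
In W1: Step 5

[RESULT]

━━━━━━━━━━━━━━━━━┠────────────────────┨       
iewer            ┃Gen: 5              ┃       
─────────────────┃····███···██········┃       
al = "localhost" ┃····█·····██········┃       
_key = 100       ┃·····█··············┃       
= "info"         ┃·····█·█············┃       
 "/var/log"      ┃······█········█····┃       
                 ┃····█··········████·┃       
ng]              ┃··███···██···█···██·┃       
= false          ┃··█████··········██·┃       
nnections = "/var┃·█·████·██··········┃       
s = 5432         ┃·█·██···██··········┃       
━━━━━━━━━━━━━━━━━┃·█······█··█······██┃       
                 ┃··██·····██·········┃       
                 ┗━━━━━━━━━━━━━━━━━━━━┛       


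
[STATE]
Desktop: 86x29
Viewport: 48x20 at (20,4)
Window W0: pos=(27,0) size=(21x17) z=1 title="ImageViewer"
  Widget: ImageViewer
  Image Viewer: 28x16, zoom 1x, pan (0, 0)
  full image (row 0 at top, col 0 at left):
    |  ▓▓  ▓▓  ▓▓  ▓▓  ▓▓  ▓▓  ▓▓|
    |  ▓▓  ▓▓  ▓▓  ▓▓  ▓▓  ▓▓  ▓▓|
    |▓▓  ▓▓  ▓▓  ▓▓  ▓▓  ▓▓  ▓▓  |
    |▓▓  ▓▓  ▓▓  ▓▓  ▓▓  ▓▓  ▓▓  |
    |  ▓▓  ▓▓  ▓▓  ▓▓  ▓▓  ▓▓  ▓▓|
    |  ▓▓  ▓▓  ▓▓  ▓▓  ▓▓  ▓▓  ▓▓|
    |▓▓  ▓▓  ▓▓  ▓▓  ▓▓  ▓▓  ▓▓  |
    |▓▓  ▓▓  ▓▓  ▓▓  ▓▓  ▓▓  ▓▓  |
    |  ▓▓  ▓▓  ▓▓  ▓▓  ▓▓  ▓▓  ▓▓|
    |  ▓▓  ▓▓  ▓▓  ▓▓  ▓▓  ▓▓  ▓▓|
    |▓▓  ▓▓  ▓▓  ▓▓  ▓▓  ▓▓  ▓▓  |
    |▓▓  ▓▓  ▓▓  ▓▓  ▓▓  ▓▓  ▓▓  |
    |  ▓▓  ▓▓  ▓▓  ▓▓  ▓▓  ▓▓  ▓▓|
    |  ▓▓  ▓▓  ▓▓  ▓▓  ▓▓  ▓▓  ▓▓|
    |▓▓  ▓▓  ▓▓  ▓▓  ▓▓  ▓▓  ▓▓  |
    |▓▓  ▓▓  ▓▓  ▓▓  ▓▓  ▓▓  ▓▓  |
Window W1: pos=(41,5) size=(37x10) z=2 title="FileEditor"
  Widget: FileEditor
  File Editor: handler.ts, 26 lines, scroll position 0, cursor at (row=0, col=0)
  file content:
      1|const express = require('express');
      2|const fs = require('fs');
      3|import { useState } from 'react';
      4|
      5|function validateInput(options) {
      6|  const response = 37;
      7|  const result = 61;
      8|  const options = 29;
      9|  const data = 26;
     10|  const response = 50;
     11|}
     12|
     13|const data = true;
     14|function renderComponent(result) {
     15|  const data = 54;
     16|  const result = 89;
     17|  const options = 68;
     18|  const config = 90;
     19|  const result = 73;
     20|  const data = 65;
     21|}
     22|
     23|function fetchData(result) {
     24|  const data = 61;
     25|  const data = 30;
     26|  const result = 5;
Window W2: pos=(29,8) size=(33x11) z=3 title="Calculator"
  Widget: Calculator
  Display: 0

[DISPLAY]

       ┃  ▓▓  ▓▓  ▓▓  ▓▓  ▓┃                    
       ┃▓▓  ▓▓  ▓▓  ▓┏━━━━━━━━━━━━━━━━━━━━━━━━━━
       ┃▓▓  ▓▓  ▓▓  ▓┃ FileEditor               
       ┃  ▓▓  ▓▓  ▓▓ ┠──────────────────────────
       ┃ ┏━━━━━━━━━━━━━━━━━━━━━━━━━━━━━━━┓ire('e
       ┃▓┃ Calculator                    ┃fs'); 
       ┃▓┠───────────────────────────────┨from '
       ┃ ┃                              0┃      
       ┃ ┃┌───┬───┬───┬───┐              ┃ut(opt
       ┃▓┃│ 7 │ 8 │ 9 │ ÷ │              ┃7;    
       ┃▓┃├───┼───┼───┼───┤              ┃━━━━━━
       ┃ ┃│ 4 │ 5 │ 6 │ × │              ┃      
       ┗━┃├───┼───┼───┼───┤              ┃      
         ┃│ 1 │ 2 │ 3 │ - │              ┃      
         ┗━━━━━━━━━━━━━━━━━━━━━━━━━━━━━━━┛      
                                                
                                                
                                                
                                                
                                                


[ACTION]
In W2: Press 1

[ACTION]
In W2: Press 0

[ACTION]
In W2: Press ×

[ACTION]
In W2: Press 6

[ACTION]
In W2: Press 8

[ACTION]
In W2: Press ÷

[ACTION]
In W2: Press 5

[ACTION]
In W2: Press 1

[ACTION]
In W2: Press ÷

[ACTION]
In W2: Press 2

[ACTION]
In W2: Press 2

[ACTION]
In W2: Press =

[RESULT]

       ┃  ▓▓  ▓▓  ▓▓  ▓▓  ▓┃                    
       ┃▓▓  ▓▓  ▓▓  ▓┏━━━━━━━━━━━━━━━━━━━━━━━━━━
       ┃▓▓  ▓▓  ▓▓  ▓┃ FileEditor               
       ┃  ▓▓  ▓▓  ▓▓ ┠──────────────────────────
       ┃ ┏━━━━━━━━━━━━━━━━━━━━━━━━━━━━━━━┓ire('e
       ┃▓┃ Calculator                    ┃fs'); 
       ┃▓┠───────────────────────────────┨from '
       ┃ ┃                   0.6060606059┃      
       ┃ ┃┌───┬───┬───┬───┐              ┃ut(opt
       ┃▓┃│ 7 │ 8 │ 9 │ ÷ │              ┃7;    
       ┃▓┃├───┼───┼───┼───┤              ┃━━━━━━
       ┃ ┃│ 4 │ 5 │ 6 │ × │              ┃      
       ┗━┃├───┼───┼───┼───┤              ┃      
         ┃│ 1 │ 2 │ 3 │ - │              ┃      
         ┗━━━━━━━━━━━━━━━━━━━━━━━━━━━━━━━┛      
                                                
                                                
                                                
                                                
                                                


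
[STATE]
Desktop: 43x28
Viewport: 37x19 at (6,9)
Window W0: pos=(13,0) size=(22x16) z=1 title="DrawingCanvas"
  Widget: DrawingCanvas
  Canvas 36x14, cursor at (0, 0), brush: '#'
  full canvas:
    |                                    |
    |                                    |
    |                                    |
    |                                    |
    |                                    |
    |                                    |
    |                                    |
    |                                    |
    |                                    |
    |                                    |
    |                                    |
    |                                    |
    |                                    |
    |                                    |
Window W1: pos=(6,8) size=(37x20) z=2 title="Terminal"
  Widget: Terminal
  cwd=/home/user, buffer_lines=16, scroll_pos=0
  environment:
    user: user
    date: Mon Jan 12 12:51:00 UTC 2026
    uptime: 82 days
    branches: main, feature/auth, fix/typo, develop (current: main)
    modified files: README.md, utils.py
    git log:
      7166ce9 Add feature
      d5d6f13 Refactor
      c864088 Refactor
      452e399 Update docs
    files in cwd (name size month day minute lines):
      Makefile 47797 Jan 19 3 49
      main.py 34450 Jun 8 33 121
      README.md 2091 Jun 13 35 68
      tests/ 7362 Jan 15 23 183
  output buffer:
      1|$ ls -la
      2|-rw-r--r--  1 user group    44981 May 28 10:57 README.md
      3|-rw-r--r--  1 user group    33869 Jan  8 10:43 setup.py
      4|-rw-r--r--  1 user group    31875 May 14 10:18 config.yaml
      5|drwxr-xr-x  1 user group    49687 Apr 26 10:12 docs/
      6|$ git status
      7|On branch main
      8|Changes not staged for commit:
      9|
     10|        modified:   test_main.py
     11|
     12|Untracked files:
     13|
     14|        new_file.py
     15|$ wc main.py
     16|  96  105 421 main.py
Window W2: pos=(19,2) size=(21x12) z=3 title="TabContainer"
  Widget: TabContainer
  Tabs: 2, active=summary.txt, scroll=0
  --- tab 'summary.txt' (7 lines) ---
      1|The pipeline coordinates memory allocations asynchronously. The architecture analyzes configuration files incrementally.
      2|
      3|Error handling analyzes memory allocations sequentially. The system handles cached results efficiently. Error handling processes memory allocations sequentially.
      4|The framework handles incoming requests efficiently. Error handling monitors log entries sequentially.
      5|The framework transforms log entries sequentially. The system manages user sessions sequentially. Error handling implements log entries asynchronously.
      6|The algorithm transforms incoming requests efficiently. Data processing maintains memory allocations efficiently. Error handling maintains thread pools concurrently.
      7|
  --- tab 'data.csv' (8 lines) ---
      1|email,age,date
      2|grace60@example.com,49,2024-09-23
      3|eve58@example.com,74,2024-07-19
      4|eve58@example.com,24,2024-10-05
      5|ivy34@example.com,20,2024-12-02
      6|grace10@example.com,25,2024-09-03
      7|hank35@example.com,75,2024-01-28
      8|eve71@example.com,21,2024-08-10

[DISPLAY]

┃ Terminal   ┃Error handling anal┃  ┃
┠────────────┃The framework handl┃──┨
┃$ ls -la    ┃The framework trans┃  ┃
┃-rw-r--r--  ┃The algorithm trans┃ M┃
┃-rw-r--r--  ┗━━━━━━━━━━━━━━━━━━━┛ J┃
┃-rw-r--r--  1 user group    31875 M┃
┃drwxr-xr-x  1 user group    49687 A┃
┃$ git status                       ┃
┃On branch main                     ┃
┃Changes not staged for commit:     ┃
┃                                   ┃
┃        modified:   test_main.py   ┃
┃                                   ┃
┃Untracked files:                   ┃
┃                                   ┃
┃        new_file.py                ┃
┃$ wc main.py                       ┃
┃  96  105 421 main.py              ┃
┗━━━━━━━━━━━━━━━━━━━━━━━━━━━━━━━━━━━┛


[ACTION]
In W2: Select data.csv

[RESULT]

┃ Terminal   ┃eve58@example.com,7┃  ┃
┠────────────┃eve58@example.com,2┃──┨
┃$ ls -la    ┃ivy34@example.com,2┃  ┃
┃-rw-r--r--  ┃grace10@example.com┃ M┃
┃-rw-r--r--  ┗━━━━━━━━━━━━━━━━━━━┛ J┃
┃-rw-r--r--  1 user group    31875 M┃
┃drwxr-xr-x  1 user group    49687 A┃
┃$ git status                       ┃
┃On branch main                     ┃
┃Changes not staged for commit:     ┃
┃                                   ┃
┃        modified:   test_main.py   ┃
┃                                   ┃
┃Untracked files:                   ┃
┃                                   ┃
┃        new_file.py                ┃
┃$ wc main.py                       ┃
┃  96  105 421 main.py              ┃
┗━━━━━━━━━━━━━━━━━━━━━━━━━━━━━━━━━━━┛


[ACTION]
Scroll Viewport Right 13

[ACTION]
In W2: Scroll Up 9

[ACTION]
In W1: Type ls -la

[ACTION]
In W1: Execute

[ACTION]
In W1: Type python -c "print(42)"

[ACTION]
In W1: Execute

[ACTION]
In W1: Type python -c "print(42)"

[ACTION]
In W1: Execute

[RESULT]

┃ Terminal   ┃eve58@example.com,7┃  ┃
┠────────────┃eve58@example.com,2┃──┨
┃            ┃ivy34@example.com,2┃  ┃
┃Untracked fi┃grace10@example.com┃  ┃
┃            ┗━━━━━━━━━━━━━━━━━━━┛  ┃
┃        new_file.py                ┃
┃$ wc main.py                       ┃
┃  96  105 421 main.py              ┃
┃$ ls -la                           ┃
┃-rw-r--r--  1 user group    47797 J┃
┃-rw-r--r--  1 user group    34450 J┃
┃-rw-r--r--  1 user group     2091 J┃
┃drwxr-xr-x  1 user group     7362 J┃
┃$ python -c "print(42)"            ┃
┃42                                 ┃
┃$ python -c "print(42)"            ┃
┃42                                 ┃
┃$ █                                ┃
┗━━━━━━━━━━━━━━━━━━━━━━━━━━━━━━━━━━━┛


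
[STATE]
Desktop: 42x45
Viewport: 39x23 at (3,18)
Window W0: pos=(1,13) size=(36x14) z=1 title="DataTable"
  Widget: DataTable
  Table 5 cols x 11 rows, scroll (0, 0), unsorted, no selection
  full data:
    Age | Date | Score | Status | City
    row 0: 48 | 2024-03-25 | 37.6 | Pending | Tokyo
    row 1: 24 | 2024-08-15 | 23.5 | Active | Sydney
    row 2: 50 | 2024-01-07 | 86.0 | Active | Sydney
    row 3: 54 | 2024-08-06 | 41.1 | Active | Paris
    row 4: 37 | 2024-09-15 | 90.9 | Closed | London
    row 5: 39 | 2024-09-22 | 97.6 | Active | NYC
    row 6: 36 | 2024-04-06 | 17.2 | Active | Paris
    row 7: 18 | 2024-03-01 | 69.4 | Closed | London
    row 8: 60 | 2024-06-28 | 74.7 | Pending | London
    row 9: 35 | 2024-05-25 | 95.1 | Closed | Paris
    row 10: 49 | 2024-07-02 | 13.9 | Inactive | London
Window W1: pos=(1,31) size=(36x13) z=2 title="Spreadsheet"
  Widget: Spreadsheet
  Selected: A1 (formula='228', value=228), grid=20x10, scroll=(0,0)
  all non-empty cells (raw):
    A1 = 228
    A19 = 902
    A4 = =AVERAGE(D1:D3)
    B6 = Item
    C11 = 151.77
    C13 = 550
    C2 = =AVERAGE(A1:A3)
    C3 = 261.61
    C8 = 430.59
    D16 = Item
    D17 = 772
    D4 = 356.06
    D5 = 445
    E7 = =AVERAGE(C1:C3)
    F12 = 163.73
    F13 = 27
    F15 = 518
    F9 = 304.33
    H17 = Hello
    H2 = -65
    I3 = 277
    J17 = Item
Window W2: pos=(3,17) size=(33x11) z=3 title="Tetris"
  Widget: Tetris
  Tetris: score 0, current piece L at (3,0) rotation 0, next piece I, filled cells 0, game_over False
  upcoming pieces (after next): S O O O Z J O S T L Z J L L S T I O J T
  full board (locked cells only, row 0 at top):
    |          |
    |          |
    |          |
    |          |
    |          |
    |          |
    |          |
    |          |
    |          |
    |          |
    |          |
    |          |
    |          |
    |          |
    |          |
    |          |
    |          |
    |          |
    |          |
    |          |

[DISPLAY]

┃ Tetris                        ┃┃     
┠───────────────────────────────┨┃     
┃          │Next:               ┃┃     
┃          │████                ┃┃     
┃          │                    ┃┃     
┃          │                    ┃┃     
┃          │                    ┃┃     
┃          │                    ┃┃     
┃          │Score:              ┃┛     
┗━━━━━━━━━━━━━━━━━━━━━━━━━━━━━━━┛      
                                       
                                       
                                       
━━━━━━━━━━━━━━━━━━━━━━━━━━━━━━━━━┓     
Spreadsheet                      ┃     
─────────────────────────────────┨     
1: 228                           ┃     
      A       B       C       D  ┃     
---------------------------------┃     
 1    [228]       0       0      ┃     
 2        0       0      76      ┃     
 3        0       0  261.61      ┃     
 4        0       0       0  356.┃     


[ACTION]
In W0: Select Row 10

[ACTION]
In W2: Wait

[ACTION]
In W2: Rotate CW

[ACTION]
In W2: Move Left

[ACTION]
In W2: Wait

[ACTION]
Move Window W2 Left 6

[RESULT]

etris                        ┃oky┃     
─────────────────────────────┨ydn┃     
        │Next:               ┃ydn┃     
        │████                ┃ari┃     
        │                    ┃ond┃     
        │                    ┃YC ┃     
        │                    ┃ari┃     
        │                    ┃ond┃     
        │Score:              ┃━━━┛     
━━━━━━━━━━━━━━━━━━━━━━━━━━━━━┛         
                                       
                                       
                                       
━━━━━━━━━━━━━━━━━━━━━━━━━━━━━━━━━┓     
Spreadsheet                      ┃     
─────────────────────────────────┨     
1: 228                           ┃     
      A       B       C       D  ┃     
---------------------------------┃     
 1    [228]       0       0      ┃     
 2        0       0      76      ┃     
 3        0       0  261.61      ┃     
 4        0       0       0  356.┃     


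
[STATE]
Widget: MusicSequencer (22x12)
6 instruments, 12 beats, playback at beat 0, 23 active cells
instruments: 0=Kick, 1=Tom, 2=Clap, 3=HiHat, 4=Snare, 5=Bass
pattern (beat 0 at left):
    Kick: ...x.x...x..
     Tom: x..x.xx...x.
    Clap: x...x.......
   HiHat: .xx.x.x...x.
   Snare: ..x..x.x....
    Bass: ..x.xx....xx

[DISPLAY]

      ▼12345678901    
  Kick···█·█···█··    
   Tom█··█·██···█·    
  Clap█···█·······    
 HiHat·██·█·█···█·    
 Snare··█··█·█····    
  Bass··█·██····██    
                      
                      
                      
                      
                      


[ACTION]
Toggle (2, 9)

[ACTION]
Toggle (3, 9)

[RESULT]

      ▼12345678901    
  Kick···█·█···█··    
   Tom█··█·██···█·    
  Clap█···█····█··    
 HiHat·██·█·█··██·    
 Snare··█··█·█····    
  Bass··█·██····██    
                      
                      
                      
                      
                      


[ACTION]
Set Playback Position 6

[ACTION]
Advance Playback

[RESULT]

      0123456▼8901    
  Kick···█·█···█··    
   Tom█··█·██···█·    
  Clap█···█····█··    
 HiHat·██·█·█··██·    
 Snare··█··█·█····    
  Bass··█·██····██    
                      
                      
                      
                      
                      


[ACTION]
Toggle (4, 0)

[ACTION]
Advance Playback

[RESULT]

      01234567▼901    
  Kick···█·█···█··    
   Tom█··█·██···█·    
  Clap█···█····█··    
 HiHat·██·█·█··██·    
 Snare█·█··█·█····    
  Bass··█·██····██    
                      
                      
                      
                      
                      
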